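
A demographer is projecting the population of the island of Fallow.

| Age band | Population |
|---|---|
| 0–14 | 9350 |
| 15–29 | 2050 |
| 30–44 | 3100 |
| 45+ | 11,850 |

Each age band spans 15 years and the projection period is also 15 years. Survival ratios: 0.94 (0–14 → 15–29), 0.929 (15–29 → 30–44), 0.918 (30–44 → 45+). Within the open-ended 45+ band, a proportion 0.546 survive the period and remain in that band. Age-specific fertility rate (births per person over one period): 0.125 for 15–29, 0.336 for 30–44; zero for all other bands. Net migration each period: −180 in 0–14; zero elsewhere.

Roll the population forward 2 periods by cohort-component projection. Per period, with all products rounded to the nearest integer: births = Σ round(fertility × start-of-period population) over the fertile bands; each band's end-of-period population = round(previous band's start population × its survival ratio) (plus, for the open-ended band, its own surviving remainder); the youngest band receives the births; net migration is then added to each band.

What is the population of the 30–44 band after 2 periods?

After projecting period 1:
Births: 2050 × 0.125 = 256  |  3100 × 0.336 = 1042 ⇒ total 1298
15–29: 9350 × 0.94 = 8789
30–44: 2050 × 0.929 = 1904
45+: 3100 × 0.918 + 11850 × 0.546 = 2846 + 6470 = 9316
Net migration: 0–14 − 180 → 1118
Population now: 0–14=1118, 15–29=8789, 30–44=1904, 45+=9316
After projecting period 2:
Births: 8789 × 0.125 = 1099  |  1904 × 0.336 = 640 ⇒ total 1739
15–29: 1118 × 0.94 = 1051
30–44: 8789 × 0.929 = 8165
45+: 1904 × 0.918 + 9316 × 0.546 = 1748 + 5087 = 6835
Net migration: 0–14 − 180 → 1559
Population now: 0–14=1559, 15–29=1051, 30–44=8165, 45+=6835

8165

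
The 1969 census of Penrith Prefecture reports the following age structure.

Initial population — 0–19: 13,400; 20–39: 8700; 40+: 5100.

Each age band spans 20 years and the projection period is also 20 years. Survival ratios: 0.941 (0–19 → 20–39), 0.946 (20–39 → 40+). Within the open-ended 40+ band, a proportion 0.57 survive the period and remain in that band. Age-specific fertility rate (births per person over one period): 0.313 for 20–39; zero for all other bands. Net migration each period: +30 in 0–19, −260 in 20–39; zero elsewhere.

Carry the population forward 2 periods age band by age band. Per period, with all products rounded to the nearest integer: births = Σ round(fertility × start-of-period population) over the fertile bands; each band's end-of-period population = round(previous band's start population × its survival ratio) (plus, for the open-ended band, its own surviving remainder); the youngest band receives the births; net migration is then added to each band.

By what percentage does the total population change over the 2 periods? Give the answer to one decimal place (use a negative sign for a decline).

Let band 1 be 0–19 through band 3 = 40+.
Period 1.
Births: 8700 * 0.313 = 2723
Band 2: 13400 * 0.941 = 12609
Band 3: 8700 * 0.946 + 5100 * 0.57 = 8230 + 2907 = 11137
Net migration: Band 1 + 30 → 2753; Band 2 − 260 → 12349
End of period: [2753, 12349, 11137]
Period 2.
Births: 12349 * 0.313 = 3865
Band 2: 2753 * 0.941 = 2591
Band 3: 12349 * 0.946 + 11137 * 0.57 = 11682 + 6348 = 18030
Net migration: Band 1 + 30 → 3895; Band 2 − 260 → 2331
End of period: [3895, 2331, 18030]
Total: 27200 → 24256; change = -2944; percentage change = -10.8%

-10.8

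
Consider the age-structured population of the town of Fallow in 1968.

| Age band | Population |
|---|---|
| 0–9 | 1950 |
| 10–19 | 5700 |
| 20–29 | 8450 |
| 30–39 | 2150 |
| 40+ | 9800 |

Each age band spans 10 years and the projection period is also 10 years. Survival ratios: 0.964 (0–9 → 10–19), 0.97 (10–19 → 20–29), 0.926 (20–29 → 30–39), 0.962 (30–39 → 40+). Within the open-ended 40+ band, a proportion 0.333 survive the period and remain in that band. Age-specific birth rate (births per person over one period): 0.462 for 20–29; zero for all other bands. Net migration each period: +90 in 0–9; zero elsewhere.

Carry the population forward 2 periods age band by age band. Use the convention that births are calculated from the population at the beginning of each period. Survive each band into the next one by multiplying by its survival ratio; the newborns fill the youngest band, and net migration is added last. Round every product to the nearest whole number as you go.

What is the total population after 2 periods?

After projecting period 1:
Births: 8450 * 0.462 = 3904
10–19: 1950 * 0.964 = 1880
20–29: 5700 * 0.97 = 5529
30–39: 8450 * 0.926 = 7825
40+: 2150 * 0.962 + 9800 * 0.333 = 2068 + 3263 = 5331
Net migration: 0–9 + 90 → 3994
Giving 3994 / 1880 / 5529 / 7825 / 5331.
After projecting period 2:
Births: 5529 * 0.462 = 2554
10–19: 3994 * 0.964 = 3850
20–29: 1880 * 0.97 = 1824
30–39: 5529 * 0.926 = 5120
40+: 7825 * 0.962 + 5331 * 0.333 = 7528 + 1775 = 9303
Net migration: 0–9 + 90 → 2644
Giving 2644 / 3850 / 1824 / 5120 / 9303.
Total after period 2: 2644 + 3850 + 1824 + 5120 + 9303 = 22741

22741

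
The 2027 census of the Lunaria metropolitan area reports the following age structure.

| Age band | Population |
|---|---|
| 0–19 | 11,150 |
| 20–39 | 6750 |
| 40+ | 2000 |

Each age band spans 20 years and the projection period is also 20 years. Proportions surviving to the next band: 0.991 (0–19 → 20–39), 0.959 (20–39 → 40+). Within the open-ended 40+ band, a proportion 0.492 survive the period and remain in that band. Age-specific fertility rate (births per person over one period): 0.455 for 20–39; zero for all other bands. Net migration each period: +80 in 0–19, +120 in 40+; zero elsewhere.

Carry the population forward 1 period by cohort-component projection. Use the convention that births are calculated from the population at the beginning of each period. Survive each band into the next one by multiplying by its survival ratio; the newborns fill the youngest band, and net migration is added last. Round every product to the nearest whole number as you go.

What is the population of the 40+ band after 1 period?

[period 1]
Births: 6750 × 0.455 = 3071
20–39: 11150 × 0.991 = 11050
40+: 6750 × 0.959 + 2000 × 0.492 = 6473 + 984 = 7457
Net migration: 0–19 + 80 → 3151; 40+ + 120 → 7577
Population now: 0–19=3151, 20–39=11050, 40+=7577

7577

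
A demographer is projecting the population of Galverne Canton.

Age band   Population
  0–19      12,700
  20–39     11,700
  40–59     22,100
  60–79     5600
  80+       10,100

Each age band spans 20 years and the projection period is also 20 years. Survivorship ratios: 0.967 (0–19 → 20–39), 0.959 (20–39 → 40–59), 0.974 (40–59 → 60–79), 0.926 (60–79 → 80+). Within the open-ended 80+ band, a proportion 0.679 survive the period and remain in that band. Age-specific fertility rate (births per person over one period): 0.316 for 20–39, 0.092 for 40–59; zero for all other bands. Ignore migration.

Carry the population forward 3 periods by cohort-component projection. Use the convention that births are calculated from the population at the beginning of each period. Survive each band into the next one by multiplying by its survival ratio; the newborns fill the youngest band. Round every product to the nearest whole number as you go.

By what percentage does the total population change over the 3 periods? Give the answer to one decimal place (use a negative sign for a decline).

Call the bands 1 to 5, youngest first.
Period 1:
Births: 11700 × 0.316 = 3697, 22100 × 0.092 = 2033 — total 5730
Band 2: 12700 × 0.967 = 12281
Band 3: 11700 × 0.959 = 11220
Band 4: 22100 × 0.974 = 21525
Band 5: 5600 × 0.926 + 10100 × 0.679 = 5186 + 6858 = 12044
Population now: 0–19=5730, 20–39=12281, 40–59=11220, 60–79=21525, 80+=12044
Period 2:
Births: 12281 × 0.316 = 3881, 11220 × 0.092 = 1032 — total 4913
Band 2: 5730 × 0.967 = 5541
Band 3: 12281 × 0.959 = 11777
Band 4: 11220 × 0.974 = 10928
Band 5: 21525 × 0.926 + 12044 × 0.679 = 19932 + 8178 = 28110
Population now: 0–19=4913, 20–39=5541, 40–59=11777, 60–79=10928, 80+=28110
Period 3:
Births: 5541 × 0.316 = 1751, 11777 × 0.092 = 1083 — total 2834
Band 2: 4913 × 0.967 = 4751
Band 3: 5541 × 0.959 = 5314
Band 4: 11777 × 0.974 = 11471
Band 5: 10928 × 0.926 + 28110 × 0.679 = 10119 + 19087 = 29206
Population now: 0–19=2834, 20–39=4751, 40–59=5314, 60–79=11471, 80+=29206
Total: 62200 → 53576; change = -8624; percentage change = -13.9%

-13.9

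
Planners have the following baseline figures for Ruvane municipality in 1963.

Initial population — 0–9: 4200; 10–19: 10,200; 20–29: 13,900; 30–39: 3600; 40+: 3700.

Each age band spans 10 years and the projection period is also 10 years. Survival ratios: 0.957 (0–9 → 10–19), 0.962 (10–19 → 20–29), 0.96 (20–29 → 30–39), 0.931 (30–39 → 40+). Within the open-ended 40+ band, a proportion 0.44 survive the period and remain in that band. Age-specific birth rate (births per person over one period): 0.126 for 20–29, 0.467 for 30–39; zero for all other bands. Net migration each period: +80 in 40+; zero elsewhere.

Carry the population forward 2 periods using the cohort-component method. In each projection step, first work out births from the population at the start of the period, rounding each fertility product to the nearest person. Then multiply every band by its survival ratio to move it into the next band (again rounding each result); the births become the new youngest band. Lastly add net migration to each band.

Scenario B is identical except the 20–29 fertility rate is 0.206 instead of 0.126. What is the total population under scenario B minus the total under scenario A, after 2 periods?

1850

Period 1.
Births: 13900 × 0.126 = 1751  |  3600 × 0.467 = 1681 → 3432
10–19: 4200 × 0.957 = 4019
20–29: 10200 × 0.962 = 9812
30–39: 13900 × 0.96 = 13344
40+: 3600 × 0.931 + 3700 × 0.44 = 3352 + 1628 = 4980
Net migration: 40+ + 80 → 5060
Population now: 0–9=3432, 10–19=4019, 20–29=9812, 30–39=13344, 40+=5060
Period 2.
Births: 9812 × 0.126 = 1236  |  13344 × 0.467 = 6232 → 7468
10–19: 3432 × 0.957 = 3284
20–29: 4019 × 0.962 = 3866
30–39: 9812 × 0.96 = 9420
40+: 13344 × 0.931 + 5060 × 0.44 = 12423 + 2226 = 14649
Net migration: 40+ + 80 → 14729
Population now: 0–9=7468, 10–19=3284, 20–29=3866, 30–39=9420, 40+=14729
Scenario A total after 2 periods: 38767
Scenario B projection —
Period 1.
Births: 13900 × 0.206 = 2863  |  3600 × 0.467 = 1681 → 4544
10–19: 4200 × 0.957 = 4019
20–29: 10200 × 0.962 = 9812
30–39: 13900 × 0.96 = 13344
40+: 3600 × 0.931 + 3700 × 0.44 = 3352 + 1628 = 4980
Net migration: 40+ + 80 → 5060
Population now: 0–9=4544, 10–19=4019, 20–29=9812, 30–39=13344, 40+=5060
Period 2.
Births: 9812 × 0.206 = 2021  |  13344 × 0.467 = 6232 → 8253
10–19: 4544 × 0.957 = 4349
20–29: 4019 × 0.962 = 3866
30–39: 9812 × 0.96 = 9420
40+: 13344 × 0.931 + 5060 × 0.44 = 12423 + 2226 = 14649
Net migration: 40+ + 80 → 14729
Population now: 0–9=8253, 10–19=4349, 20–29=3866, 30–39=9420, 40+=14729
Scenario B total after 2 periods: 40617
Difference B − A = 40617 − 38767 = 1850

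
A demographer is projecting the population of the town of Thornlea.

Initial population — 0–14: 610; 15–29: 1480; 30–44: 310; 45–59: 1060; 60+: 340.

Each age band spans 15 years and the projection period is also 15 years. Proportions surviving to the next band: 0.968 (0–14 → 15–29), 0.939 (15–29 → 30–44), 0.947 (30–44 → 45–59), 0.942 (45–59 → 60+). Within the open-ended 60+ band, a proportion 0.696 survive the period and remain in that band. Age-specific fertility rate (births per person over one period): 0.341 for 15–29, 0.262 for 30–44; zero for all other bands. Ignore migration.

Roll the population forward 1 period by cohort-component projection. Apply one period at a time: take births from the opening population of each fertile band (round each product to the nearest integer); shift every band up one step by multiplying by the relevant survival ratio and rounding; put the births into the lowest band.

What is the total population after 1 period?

4096

[period 1]
Births: 1480 * 0.341 = 505, 310 * 0.262 = 81 → 586
15–29: 610 * 0.968 = 590
30–44: 1480 * 0.939 = 1390
45–59: 310 * 0.947 = 294
60+: 1060 * 0.942 + 340 * 0.696 = 999 + 237 = 1236
Giving 586 / 590 / 1390 / 294 / 1236.
Total after period 1: 586 + 590 + 1390 + 294 + 1236 = 4096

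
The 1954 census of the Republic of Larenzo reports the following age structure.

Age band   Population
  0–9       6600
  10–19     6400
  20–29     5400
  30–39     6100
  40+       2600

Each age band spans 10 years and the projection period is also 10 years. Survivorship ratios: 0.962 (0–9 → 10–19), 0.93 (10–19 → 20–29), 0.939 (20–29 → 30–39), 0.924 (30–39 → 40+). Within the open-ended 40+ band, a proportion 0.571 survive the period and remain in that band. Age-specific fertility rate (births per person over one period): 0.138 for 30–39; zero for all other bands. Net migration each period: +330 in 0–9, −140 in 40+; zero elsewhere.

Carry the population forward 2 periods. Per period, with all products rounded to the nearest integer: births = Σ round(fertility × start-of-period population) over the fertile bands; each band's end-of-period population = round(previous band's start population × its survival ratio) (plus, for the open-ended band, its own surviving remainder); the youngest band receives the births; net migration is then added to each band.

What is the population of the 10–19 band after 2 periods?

1127

(Bands numbered youngest = 1 to oldest = 5.)
— Period 1 —
Births: 6100 × 0.138 = 842
Band 2: 6600 × 0.962 = 6349
Band 3: 6400 × 0.93 = 5952
Band 4: 5400 × 0.939 = 5071
Band 5: 6100 × 0.924 + 2600 × 0.571 = 5636 + 1485 = 7121
Net migration: Band 1 + 330 → 1172; Band 5 − 140 → 6981
Population now: 0–9=1172, 10–19=6349, 20–29=5952, 30–39=5071, 40+=6981
— Period 2 —
Births: 5071 × 0.138 = 700
Band 2: 1172 × 0.962 = 1127
Band 3: 6349 × 0.93 = 5905
Band 4: 5952 × 0.939 = 5589
Band 5: 5071 × 0.924 + 6981 × 0.571 = 4686 + 3986 = 8672
Net migration: Band 1 + 330 → 1030; Band 5 − 140 → 8532
Population now: 0–9=1030, 10–19=1127, 20–29=5905, 30–39=5589, 40+=8532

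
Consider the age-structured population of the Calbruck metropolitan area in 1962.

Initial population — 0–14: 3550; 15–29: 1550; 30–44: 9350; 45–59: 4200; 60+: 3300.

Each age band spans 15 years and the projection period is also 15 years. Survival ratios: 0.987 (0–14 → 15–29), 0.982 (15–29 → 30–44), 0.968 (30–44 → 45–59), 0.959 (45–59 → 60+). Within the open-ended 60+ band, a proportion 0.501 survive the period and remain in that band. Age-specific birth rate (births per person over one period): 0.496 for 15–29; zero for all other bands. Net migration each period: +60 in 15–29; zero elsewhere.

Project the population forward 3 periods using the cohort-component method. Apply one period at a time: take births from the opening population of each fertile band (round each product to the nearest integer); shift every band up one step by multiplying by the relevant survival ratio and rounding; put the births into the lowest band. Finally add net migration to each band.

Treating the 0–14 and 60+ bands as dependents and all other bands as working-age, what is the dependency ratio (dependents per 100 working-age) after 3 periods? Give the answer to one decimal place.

[period 1]
Births: 1550 * 0.496 = 769
15–29: 3550 * 0.987 = 3504
30–44: 1550 * 0.982 = 1522
45–59: 9350 * 0.968 = 9051
60+: 4200 * 0.959 + 3300 * 0.501 = 4028 + 1653 = 5681
Net migration: 15–29 + 60 → 3564
Population now: 0–14=769, 15–29=3564, 30–44=1522, 45–59=9051, 60+=5681
[period 2]
Births: 3564 * 0.496 = 1768
15–29: 769 * 0.987 = 759
30–44: 3564 * 0.982 = 3500
45–59: 1522 * 0.968 = 1473
60+: 9051 * 0.959 + 5681 * 0.501 = 8680 + 2846 = 11526
Net migration: 15–29 + 60 → 819
Population now: 0–14=1768, 15–29=819, 30–44=3500, 45–59=1473, 60+=11526
[period 3]
Births: 819 * 0.496 = 406
15–29: 1768 * 0.987 = 1745
30–44: 819 * 0.982 = 804
45–59: 3500 * 0.968 = 3388
60+: 1473 * 0.959 + 11526 * 0.501 = 1413 + 5775 = 7188
Net migration: 15–29 + 60 → 1805
Population now: 0–14=406, 15–29=1805, 30–44=804, 45–59=3388, 60+=7188
Dependents (band 0–14 + band 60+) = 406 + 7188 = 7594; working-age = 5997; ratio = 7594/5997 × 100 = 126.6

126.6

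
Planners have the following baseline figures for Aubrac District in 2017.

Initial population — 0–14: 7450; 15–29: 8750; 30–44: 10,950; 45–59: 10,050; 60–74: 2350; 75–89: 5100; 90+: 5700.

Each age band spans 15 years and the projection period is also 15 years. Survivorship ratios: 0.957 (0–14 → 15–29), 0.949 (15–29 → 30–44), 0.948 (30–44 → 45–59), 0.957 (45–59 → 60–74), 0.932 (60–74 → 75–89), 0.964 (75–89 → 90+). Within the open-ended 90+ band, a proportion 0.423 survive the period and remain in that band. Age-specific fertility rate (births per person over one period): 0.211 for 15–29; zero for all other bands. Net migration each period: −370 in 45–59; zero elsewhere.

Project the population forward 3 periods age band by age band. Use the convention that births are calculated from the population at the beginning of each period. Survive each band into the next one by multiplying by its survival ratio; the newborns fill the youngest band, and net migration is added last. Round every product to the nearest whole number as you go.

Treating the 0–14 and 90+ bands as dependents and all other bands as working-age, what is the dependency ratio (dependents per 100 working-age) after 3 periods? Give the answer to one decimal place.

44.4

[period 1]
Births: 8750 × 0.211 = 1846
15–29: 7450 × 0.957 = 7130
30–44: 8750 × 0.949 = 8304
45–59: 10950 × 0.948 = 10381
60–74: 10050 × 0.957 = 9618
75–89: 2350 × 0.932 = 2190
90+: 5100 × 0.964 + 5700 × 0.423 = 4916 + 2411 = 7327
Net migration: 45–59 − 370 → 10011
End of period: [1846, 7130, 8304, 10011, 9618, 2190, 7327]
[period 2]
Births: 7130 × 0.211 = 1504
15–29: 1846 × 0.957 = 1767
30–44: 7130 × 0.949 = 6766
45–59: 8304 × 0.948 = 7872
60–74: 10011 × 0.957 = 9581
75–89: 9618 × 0.932 = 8964
90+: 2190 × 0.964 + 7327 × 0.423 = 2111 + 3099 = 5210
Net migration: 45–59 − 370 → 7502
End of period: [1504, 1767, 6766, 7502, 9581, 8964, 5210]
[period 3]
Births: 1767 × 0.211 = 373
15–29: 1504 × 0.957 = 1439
30–44: 1767 × 0.949 = 1677
45–59: 6766 × 0.948 = 6414
60–74: 7502 × 0.957 = 7179
75–89: 9581 × 0.932 = 8929
90+: 8964 × 0.964 + 5210 × 0.423 = 8641 + 2204 = 10845
Net migration: 45–59 − 370 → 6044
End of period: [373, 1439, 1677, 6044, 7179, 8929, 10845]
Dependents (band 0–14 + band 90+) = 373 + 10845 = 11218; working-age = 25268; ratio = 11218/25268 × 100 = 44.4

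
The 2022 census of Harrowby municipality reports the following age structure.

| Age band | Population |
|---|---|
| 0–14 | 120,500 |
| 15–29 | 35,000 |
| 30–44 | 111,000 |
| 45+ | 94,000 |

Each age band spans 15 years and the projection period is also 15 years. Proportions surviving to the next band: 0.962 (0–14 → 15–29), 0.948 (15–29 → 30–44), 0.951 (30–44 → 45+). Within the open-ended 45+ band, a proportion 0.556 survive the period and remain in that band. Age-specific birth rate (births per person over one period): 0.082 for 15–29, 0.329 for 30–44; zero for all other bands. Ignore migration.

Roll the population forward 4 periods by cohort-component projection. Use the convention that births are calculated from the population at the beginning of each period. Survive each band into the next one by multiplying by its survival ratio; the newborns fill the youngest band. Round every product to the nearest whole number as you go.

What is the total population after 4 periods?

Numbering the groups 1..4 from youngest to oldest:
After projecting period 1:
Births: 35000 * 0.082 = 2870, 111000 * 0.329 = 36519 ⇒ total 39389
Group 2: 120500 * 0.962 = 115921
Group 3: 35000 * 0.948 = 33180
Group 4: 111000 * 0.951 + 94000 * 0.556 = 105561 + 52264 = 157825
Population now: 0–14=39389, 15–29=115921, 30–44=33180, 45+=157825
After projecting period 2:
Births: 115921 * 0.082 = 9506, 33180 * 0.329 = 10916 ⇒ total 20422
Group 2: 39389 * 0.962 = 37892
Group 3: 115921 * 0.948 = 109893
Group 4: 33180 * 0.951 + 157825 * 0.556 = 31554 + 87751 = 119305
Population now: 0–14=20422, 15–29=37892, 30–44=109893, 45+=119305
After projecting period 3:
Births: 37892 * 0.082 = 3107, 109893 * 0.329 = 36155 ⇒ total 39262
Group 2: 20422 * 0.962 = 19646
Group 3: 37892 * 0.948 = 35922
Group 4: 109893 * 0.951 + 119305 * 0.556 = 104508 + 66334 = 170842
Population now: 0–14=39262, 15–29=19646, 30–44=35922, 45+=170842
After projecting period 4:
Births: 19646 * 0.082 = 1611, 35922 * 0.329 = 11818 ⇒ total 13429
Group 2: 39262 * 0.962 = 37770
Group 3: 19646 * 0.948 = 18624
Group 4: 35922 * 0.951 + 170842 * 0.556 = 34162 + 94988 = 129150
Population now: 0–14=13429, 15–29=37770, 30–44=18624, 45+=129150
Total after period 4: 13429 + 37770 + 18624 + 129150 = 198973

198973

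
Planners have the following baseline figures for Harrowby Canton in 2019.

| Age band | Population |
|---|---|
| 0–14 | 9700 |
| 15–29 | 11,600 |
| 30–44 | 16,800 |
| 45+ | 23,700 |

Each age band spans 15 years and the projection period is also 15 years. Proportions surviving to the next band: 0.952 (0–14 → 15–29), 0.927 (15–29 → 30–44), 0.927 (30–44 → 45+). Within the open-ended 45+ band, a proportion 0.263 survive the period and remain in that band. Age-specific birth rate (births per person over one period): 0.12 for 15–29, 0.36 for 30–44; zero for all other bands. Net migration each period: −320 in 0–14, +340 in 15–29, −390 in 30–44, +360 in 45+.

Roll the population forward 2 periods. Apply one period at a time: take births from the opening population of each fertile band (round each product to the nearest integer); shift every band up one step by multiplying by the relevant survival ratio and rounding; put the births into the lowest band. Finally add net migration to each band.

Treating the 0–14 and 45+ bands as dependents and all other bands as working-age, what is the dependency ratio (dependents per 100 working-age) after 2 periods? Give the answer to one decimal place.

Call the groups 1 to 4, youngest first.
Period 1:
Births: 11600 * 0.12 = 1392  |  16800 * 0.36 = 6048 → total 7440
Group 2: 9700 * 0.952 = 9234
Group 3: 11600 * 0.927 = 10753
Group 4: 16800 * 0.927 + 23700 * 0.263 = 15574 + 6233 = 21807
Net migration: Group 1 − 320 → 7120; Group 2 + 340 → 9574; Group 3 − 390 → 10363; Group 4 + 360 → 22167
End of period: [7120, 9574, 10363, 22167]
Period 2:
Births: 9574 * 0.12 = 1149  |  10363 * 0.36 = 3731 → total 4880
Group 2: 7120 * 0.952 = 6778
Group 3: 9574 * 0.927 = 8875
Group 4: 10363 * 0.927 + 22167 * 0.263 = 9607 + 5830 = 15437
Net migration: Group 1 − 320 → 4560; Group 2 + 340 → 7118; Group 3 − 390 → 8485; Group 4 + 360 → 15797
End of period: [4560, 7118, 8485, 15797]
Dependents (band 0–14 + band 45+) = 4560 + 15797 = 20357; working-age = 15603; ratio = 20357/15603 × 100 = 130.5

130.5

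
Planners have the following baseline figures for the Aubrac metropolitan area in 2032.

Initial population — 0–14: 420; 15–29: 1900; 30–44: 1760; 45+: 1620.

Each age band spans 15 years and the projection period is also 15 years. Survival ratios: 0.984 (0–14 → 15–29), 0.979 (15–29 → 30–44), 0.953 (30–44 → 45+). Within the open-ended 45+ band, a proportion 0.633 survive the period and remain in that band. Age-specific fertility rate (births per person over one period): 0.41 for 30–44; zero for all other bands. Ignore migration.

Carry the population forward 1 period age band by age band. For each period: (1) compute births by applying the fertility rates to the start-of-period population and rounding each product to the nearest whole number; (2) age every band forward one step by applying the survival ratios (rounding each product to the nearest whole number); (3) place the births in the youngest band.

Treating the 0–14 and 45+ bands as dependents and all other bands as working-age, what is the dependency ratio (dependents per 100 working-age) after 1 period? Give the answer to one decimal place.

Numbering the groups 1..4 from youngest to oldest:
— Period 1 —
Births: 1760 * 0.41 = 722
Group 2: 420 * 0.984 = 413
Group 3: 1900 * 0.979 = 1860
Group 4: 1760 * 0.953 + 1620 * 0.633 = 1677 + 1025 = 2702
End of period: [722, 413, 1860, 2702]
Dependents (band 0–14 + band 45+) = 722 + 2702 = 3424; working-age = 2273; ratio = 3424/2273 × 100 = 150.6

150.6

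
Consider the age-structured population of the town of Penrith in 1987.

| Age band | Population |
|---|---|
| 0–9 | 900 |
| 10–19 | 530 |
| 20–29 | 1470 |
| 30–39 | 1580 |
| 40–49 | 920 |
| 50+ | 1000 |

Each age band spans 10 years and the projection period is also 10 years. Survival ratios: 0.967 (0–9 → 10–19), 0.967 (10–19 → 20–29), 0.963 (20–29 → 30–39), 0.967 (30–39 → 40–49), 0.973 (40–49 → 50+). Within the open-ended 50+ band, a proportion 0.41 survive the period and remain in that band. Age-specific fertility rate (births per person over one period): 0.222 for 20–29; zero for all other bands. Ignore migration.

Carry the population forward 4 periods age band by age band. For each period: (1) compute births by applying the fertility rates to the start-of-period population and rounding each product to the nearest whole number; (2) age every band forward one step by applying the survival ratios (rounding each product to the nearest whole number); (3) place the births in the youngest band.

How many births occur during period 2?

114

Let band 1 be 0–9 through band 6 = 50+.
After projecting period 1:
Births: 1470 × 0.222 = 326
Band 2: 900 × 0.967 = 870
Band 3: 530 × 0.967 = 513
Band 4: 1470 × 0.963 = 1416
Band 5: 1580 × 0.967 = 1528
Band 6: 920 × 0.973 + 1000 × 0.41 = 895 + 410 = 1305
End of period: [326, 870, 513, 1416, 1528, 1305]
After projecting period 2:
Births: 513 × 0.222 = 114
Band 2: 326 × 0.967 = 315
Band 3: 870 × 0.967 = 841
Band 4: 513 × 0.963 = 494
Band 5: 1416 × 0.967 = 1369
Band 6: 1528 × 0.973 + 1305 × 0.41 = 1487 + 535 = 2022
End of period: [114, 315, 841, 494, 1369, 2022]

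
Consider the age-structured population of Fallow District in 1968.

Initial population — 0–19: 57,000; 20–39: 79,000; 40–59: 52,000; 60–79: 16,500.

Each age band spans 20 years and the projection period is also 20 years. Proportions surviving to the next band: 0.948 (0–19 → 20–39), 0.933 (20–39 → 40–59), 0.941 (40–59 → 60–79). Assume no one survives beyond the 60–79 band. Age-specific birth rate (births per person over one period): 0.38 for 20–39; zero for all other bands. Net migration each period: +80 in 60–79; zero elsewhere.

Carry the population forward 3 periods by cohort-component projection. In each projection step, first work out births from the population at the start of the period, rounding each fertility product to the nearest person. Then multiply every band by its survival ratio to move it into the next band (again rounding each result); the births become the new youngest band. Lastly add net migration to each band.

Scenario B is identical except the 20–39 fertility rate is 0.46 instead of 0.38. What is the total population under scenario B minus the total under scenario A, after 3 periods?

Call the bands 1 to 4, youngest first.
After projecting period 1:
Births: 79000 × 0.38 = 30020
Band 2: 57000 × 0.948 = 54036
Band 3: 79000 × 0.933 = 73707
Band 4: 52000 × 0.941 = 48932
Net migration: Band 4 + 80 → 49012
Population now: 0–19=30020, 20–39=54036, 40–59=73707, 60–79=49012
After projecting period 2:
Births: 54036 × 0.38 = 20534
Band 2: 30020 × 0.948 = 28459
Band 3: 54036 × 0.933 = 50416
Band 4: 73707 × 0.941 = 69358
Net migration: Band 4 + 80 → 69438
Population now: 0–19=20534, 20–39=28459, 40–59=50416, 60–79=69438
After projecting period 3:
Births: 28459 × 0.38 = 10814
Band 2: 20534 × 0.948 = 19466
Band 3: 28459 × 0.933 = 26552
Band 4: 50416 × 0.941 = 47441
Net migration: Band 4 + 80 → 47521
Population now: 0–19=10814, 20–39=19466, 40–59=26552, 60–79=47521
Scenario A total after 3 periods: 104353
Scenario B projection —
After projecting period 1:
Births: 79000 × 0.46 = 36340
Band 2: 57000 × 0.948 = 54036
Band 3: 79000 × 0.933 = 73707
Band 4: 52000 × 0.941 = 48932
Net migration: Band 4 + 80 → 49012
Population now: 0–19=36340, 20–39=54036, 40–59=73707, 60–79=49012
After projecting period 2:
Births: 54036 × 0.46 = 24857
Band 2: 36340 × 0.948 = 34450
Band 3: 54036 × 0.933 = 50416
Band 4: 73707 × 0.941 = 69358
Net migration: Band 4 + 80 → 69438
Population now: 0–19=24857, 20–39=34450, 40–59=50416, 60–79=69438
After projecting period 3:
Births: 34450 × 0.46 = 15847
Band 2: 24857 × 0.948 = 23564
Band 3: 34450 × 0.933 = 32142
Band 4: 50416 × 0.941 = 47441
Net migration: Band 4 + 80 → 47521
Population now: 0–19=15847, 20–39=23564, 40–59=32142, 60–79=47521
Scenario B total after 3 periods: 119074
Difference B − A = 119074 − 104353 = 14721

14721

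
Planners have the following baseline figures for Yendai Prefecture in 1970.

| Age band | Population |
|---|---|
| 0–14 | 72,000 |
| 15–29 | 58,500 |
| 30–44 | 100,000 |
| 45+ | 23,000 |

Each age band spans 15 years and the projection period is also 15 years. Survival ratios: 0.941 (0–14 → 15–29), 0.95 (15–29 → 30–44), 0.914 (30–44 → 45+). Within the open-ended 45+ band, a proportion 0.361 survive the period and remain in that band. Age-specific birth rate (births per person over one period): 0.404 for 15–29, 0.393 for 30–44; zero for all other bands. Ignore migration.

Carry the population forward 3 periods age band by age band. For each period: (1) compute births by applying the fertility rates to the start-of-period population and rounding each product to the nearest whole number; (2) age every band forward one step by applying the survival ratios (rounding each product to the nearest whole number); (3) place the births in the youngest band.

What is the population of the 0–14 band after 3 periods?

Numbering the bands 1..4 from youngest to oldest:
— Period 1 —
Births: 58500 × 0.404 = 23634  |  100000 × 0.393 = 39300 — total 62934
Band 2: 72000 × 0.941 = 67752
Band 3: 58500 × 0.95 = 55575
Band 4: 100000 × 0.914 + 23000 × 0.361 = 91400 + 8303 = 99703
Population now: 0–14=62934, 15–29=67752, 30–44=55575, 45+=99703
— Period 2 —
Births: 67752 × 0.404 = 27372  |  55575 × 0.393 = 21841 — total 49213
Band 2: 62934 × 0.941 = 59221
Band 3: 67752 × 0.95 = 64364
Band 4: 55575 × 0.914 + 99703 × 0.361 = 50796 + 35993 = 86789
Population now: 0–14=49213, 15–29=59221, 30–44=64364, 45+=86789
— Period 3 —
Births: 59221 × 0.404 = 23925  |  64364 × 0.393 = 25295 — total 49220
Band 2: 49213 × 0.941 = 46309
Band 3: 59221 × 0.95 = 56260
Band 4: 64364 × 0.914 + 86789 × 0.361 = 58829 + 31331 = 90160
Population now: 0–14=49220, 15–29=46309, 30–44=56260, 45+=90160

49220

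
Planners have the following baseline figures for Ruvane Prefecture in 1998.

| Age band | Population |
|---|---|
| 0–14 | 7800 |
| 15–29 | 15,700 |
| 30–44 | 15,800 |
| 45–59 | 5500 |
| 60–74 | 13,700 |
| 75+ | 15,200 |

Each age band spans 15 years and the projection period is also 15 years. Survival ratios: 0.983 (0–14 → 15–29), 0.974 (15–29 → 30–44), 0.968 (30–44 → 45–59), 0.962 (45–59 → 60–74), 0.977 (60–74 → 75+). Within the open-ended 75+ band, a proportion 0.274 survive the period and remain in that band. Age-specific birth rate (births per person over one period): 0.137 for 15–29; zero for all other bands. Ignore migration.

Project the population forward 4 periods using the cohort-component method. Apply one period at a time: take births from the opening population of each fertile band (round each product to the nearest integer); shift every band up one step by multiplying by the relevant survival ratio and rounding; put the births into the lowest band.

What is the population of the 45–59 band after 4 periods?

1993

After projecting period 1:
Births: 15700 × 0.137 = 2151
15–29: 7800 × 0.983 = 7667
30–44: 15700 × 0.974 = 15292
45–59: 15800 × 0.968 = 15294
60–74: 5500 × 0.962 = 5291
75+: 13700 × 0.977 + 15200 × 0.274 = 13385 + 4165 = 17550
Population now: 0–14=2151, 15–29=7667, 30–44=15292, 45–59=15294, 60–74=5291, 75+=17550
After projecting period 2:
Births: 7667 × 0.137 = 1050
15–29: 2151 × 0.983 = 2114
30–44: 7667 × 0.974 = 7468
45–59: 15292 × 0.968 = 14803
60–74: 15294 × 0.962 = 14713
75+: 5291 × 0.977 + 17550 × 0.274 = 5169 + 4809 = 9978
Population now: 0–14=1050, 15–29=2114, 30–44=7468, 45–59=14803, 60–74=14713, 75+=9978
After projecting period 3:
Births: 2114 × 0.137 = 290
15–29: 1050 × 0.983 = 1032
30–44: 2114 × 0.974 = 2059
45–59: 7468 × 0.968 = 7229
60–74: 14803 × 0.962 = 14240
75+: 14713 × 0.977 + 9978 × 0.274 = 14375 + 2734 = 17109
Population now: 0–14=290, 15–29=1032, 30–44=2059, 45–59=7229, 60–74=14240, 75+=17109
After projecting period 4:
Births: 1032 × 0.137 = 141
15–29: 290 × 0.983 = 285
30–44: 1032 × 0.974 = 1005
45–59: 2059 × 0.968 = 1993
60–74: 7229 × 0.962 = 6954
75+: 14240 × 0.977 + 17109 × 0.274 = 13912 + 4688 = 18600
Population now: 0–14=141, 15–29=285, 30–44=1005, 45–59=1993, 60–74=6954, 75+=18600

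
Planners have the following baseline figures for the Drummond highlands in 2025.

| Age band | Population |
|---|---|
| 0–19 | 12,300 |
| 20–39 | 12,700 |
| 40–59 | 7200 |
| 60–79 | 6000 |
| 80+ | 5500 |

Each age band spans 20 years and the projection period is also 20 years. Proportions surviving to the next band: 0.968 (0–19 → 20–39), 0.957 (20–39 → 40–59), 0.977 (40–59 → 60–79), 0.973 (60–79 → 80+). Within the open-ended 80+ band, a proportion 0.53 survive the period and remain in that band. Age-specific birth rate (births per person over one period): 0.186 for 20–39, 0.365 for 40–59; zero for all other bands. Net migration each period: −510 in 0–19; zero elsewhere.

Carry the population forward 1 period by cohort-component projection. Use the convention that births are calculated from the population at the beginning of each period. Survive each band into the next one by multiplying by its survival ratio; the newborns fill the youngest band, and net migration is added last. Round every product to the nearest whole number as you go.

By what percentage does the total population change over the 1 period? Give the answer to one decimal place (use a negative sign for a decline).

1.4

— Period 1 —
Births: 12700 × 0.186 = 2362 ; 7200 × 0.365 = 2628 → 4990
20–39: 12300 × 0.968 = 11906
40–59: 12700 × 0.957 = 12154
60–79: 7200 × 0.977 = 7034
80+: 6000 × 0.973 + 5500 × 0.53 = 5838 + 2915 = 8753
Net migration: 0–19 − 510 → 4480
Giving 4480 / 11906 / 12154 / 7034 / 8753.
Total: 43700 → 44327; change = 627; percentage change = 1.4%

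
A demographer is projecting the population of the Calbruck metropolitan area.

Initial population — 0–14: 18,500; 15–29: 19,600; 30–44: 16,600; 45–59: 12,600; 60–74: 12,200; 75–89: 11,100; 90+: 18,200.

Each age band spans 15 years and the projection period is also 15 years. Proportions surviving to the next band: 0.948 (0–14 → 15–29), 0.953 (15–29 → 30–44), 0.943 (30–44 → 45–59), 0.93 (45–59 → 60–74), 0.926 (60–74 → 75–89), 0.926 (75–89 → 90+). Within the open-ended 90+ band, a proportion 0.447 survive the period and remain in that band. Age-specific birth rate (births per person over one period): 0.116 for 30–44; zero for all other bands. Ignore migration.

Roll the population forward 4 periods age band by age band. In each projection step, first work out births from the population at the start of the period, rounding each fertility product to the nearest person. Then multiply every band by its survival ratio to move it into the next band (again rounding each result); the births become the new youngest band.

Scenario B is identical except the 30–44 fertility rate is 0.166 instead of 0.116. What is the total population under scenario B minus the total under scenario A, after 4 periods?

After projecting period 1:
Births: 16600 * 0.116 = 1926
15–29: 18500 * 0.948 = 17538
30–44: 19600 * 0.953 = 18679
45–59: 16600 * 0.943 = 15654
60–74: 12600 * 0.93 = 11718
75–89: 12200 * 0.926 = 11297
90+: 11100 * 0.926 + 18200 * 0.447 = 10279 + 8135 = 18414
→ [1926, 17538, 18679, 15654, 11718, 11297, 18414]
After projecting period 2:
Births: 18679 * 0.116 = 2167
15–29: 1926 * 0.948 = 1826
30–44: 17538 * 0.953 = 16714
45–59: 18679 * 0.943 = 17614
60–74: 15654 * 0.93 = 14558
75–89: 11718 * 0.926 = 10851
90+: 11297 * 0.926 + 18414 * 0.447 = 10461 + 8231 = 18692
→ [2167, 1826, 16714, 17614, 14558, 10851, 18692]
After projecting period 3:
Births: 16714 * 0.116 = 1939
15–29: 2167 * 0.948 = 2054
30–44: 1826 * 0.953 = 1740
45–59: 16714 * 0.943 = 15761
60–74: 17614 * 0.93 = 16381
75–89: 14558 * 0.926 = 13481
90+: 10851 * 0.926 + 18692 * 0.447 = 10048 + 8355 = 18403
→ [1939, 2054, 1740, 15761, 16381, 13481, 18403]
After projecting period 4:
Births: 1740 * 0.116 = 202
15–29: 1939 * 0.948 = 1838
30–44: 2054 * 0.953 = 1957
45–59: 1740 * 0.943 = 1641
60–74: 15761 * 0.93 = 14658
75–89: 16381 * 0.926 = 15169
90+: 13481 * 0.926 + 18403 * 0.447 = 12483 + 8226 = 20709
→ [202, 1838, 1957, 1641, 14658, 15169, 20709]
Scenario A total after 4 periods: 56174
Scenario B projection —
After projecting period 1:
Births: 16600 * 0.166 = 2756
15–29: 18500 * 0.948 = 17538
30–44: 19600 * 0.953 = 18679
45–59: 16600 * 0.943 = 15654
60–74: 12600 * 0.93 = 11718
75–89: 12200 * 0.926 = 11297
90+: 11100 * 0.926 + 18200 * 0.447 = 10279 + 8135 = 18414
→ [2756, 17538, 18679, 15654, 11718, 11297, 18414]
After projecting period 2:
Births: 18679 * 0.166 = 3101
15–29: 2756 * 0.948 = 2613
30–44: 17538 * 0.953 = 16714
45–59: 18679 * 0.943 = 17614
60–74: 15654 * 0.93 = 14558
75–89: 11718 * 0.926 = 10851
90+: 11297 * 0.926 + 18414 * 0.447 = 10461 + 8231 = 18692
→ [3101, 2613, 16714, 17614, 14558, 10851, 18692]
After projecting period 3:
Births: 16714 * 0.166 = 2775
15–29: 3101 * 0.948 = 2940
30–44: 2613 * 0.953 = 2490
45–59: 16714 * 0.943 = 15761
60–74: 17614 * 0.93 = 16381
75–89: 14558 * 0.926 = 13481
90+: 10851 * 0.926 + 18692 * 0.447 = 10048 + 8355 = 18403
→ [2775, 2940, 2490, 15761, 16381, 13481, 18403]
After projecting period 4:
Births: 2490 * 0.166 = 413
15–29: 2775 * 0.948 = 2631
30–44: 2940 * 0.953 = 2802
45–59: 2490 * 0.943 = 2348
60–74: 15761 * 0.93 = 14658
75–89: 16381 * 0.926 = 15169
90+: 13481 * 0.926 + 18403 * 0.447 = 12483 + 8226 = 20709
→ [413, 2631, 2802, 2348, 14658, 15169, 20709]
Scenario B total after 4 periods: 58730
Difference B − A = 58730 − 56174 = 2556

2556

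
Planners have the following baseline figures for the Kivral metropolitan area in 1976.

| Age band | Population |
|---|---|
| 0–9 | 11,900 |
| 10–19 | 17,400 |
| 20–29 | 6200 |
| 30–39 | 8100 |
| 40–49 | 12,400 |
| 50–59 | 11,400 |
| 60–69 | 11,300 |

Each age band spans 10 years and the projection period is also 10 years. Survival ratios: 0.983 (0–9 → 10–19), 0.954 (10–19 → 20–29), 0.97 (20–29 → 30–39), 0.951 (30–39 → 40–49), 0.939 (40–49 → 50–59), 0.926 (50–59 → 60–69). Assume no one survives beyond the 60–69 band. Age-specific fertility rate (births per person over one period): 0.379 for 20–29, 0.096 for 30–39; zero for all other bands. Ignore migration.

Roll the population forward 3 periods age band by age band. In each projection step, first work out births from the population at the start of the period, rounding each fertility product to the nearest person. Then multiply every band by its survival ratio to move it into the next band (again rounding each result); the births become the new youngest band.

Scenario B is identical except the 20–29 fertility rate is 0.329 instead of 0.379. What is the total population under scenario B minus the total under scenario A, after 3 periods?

-1665

After projecting period 1:
Births: 6200 × 0.379 = 2350  |  8100 × 0.096 = 778 ⇒ total 3128
10–19: 11900 × 0.983 = 11698
20–29: 17400 × 0.954 = 16600
30–39: 6200 × 0.97 = 6014
40–49: 8100 × 0.951 = 7703
50–59: 12400 × 0.939 = 11644
60–69: 11400 × 0.926 = 10556
End of period: [3128, 11698, 16600, 6014, 7703, 11644, 10556]
After projecting period 2:
Births: 16600 × 0.379 = 6291  |  6014 × 0.096 = 577 ⇒ total 6868
10–19: 3128 × 0.983 = 3075
20–29: 11698 × 0.954 = 11160
30–39: 16600 × 0.97 = 16102
40–49: 6014 × 0.951 = 5719
50–59: 7703 × 0.939 = 7233
60–69: 11644 × 0.926 = 10782
End of period: [6868, 3075, 11160, 16102, 5719, 7233, 10782]
After projecting period 3:
Births: 11160 × 0.379 = 4230  |  16102 × 0.096 = 1546 ⇒ total 5776
10–19: 6868 × 0.983 = 6751
20–29: 3075 × 0.954 = 2934
30–39: 11160 × 0.97 = 10825
40–49: 16102 × 0.951 = 15313
50–59: 5719 × 0.939 = 5370
60–69: 7233 × 0.926 = 6698
End of period: [5776, 6751, 2934, 10825, 15313, 5370, 6698]
Scenario A total after 3 periods: 53667
Scenario B projection —
After projecting period 1:
Births: 6200 × 0.329 = 2040  |  8100 × 0.096 = 778 ⇒ total 2818
10–19: 11900 × 0.983 = 11698
20–29: 17400 × 0.954 = 16600
30–39: 6200 × 0.97 = 6014
40–49: 8100 × 0.951 = 7703
50–59: 12400 × 0.939 = 11644
60–69: 11400 × 0.926 = 10556
End of period: [2818, 11698, 16600, 6014, 7703, 11644, 10556]
After projecting period 2:
Births: 16600 × 0.329 = 5461  |  6014 × 0.096 = 577 ⇒ total 6038
10–19: 2818 × 0.983 = 2770
20–29: 11698 × 0.954 = 11160
30–39: 16600 × 0.97 = 16102
40–49: 6014 × 0.951 = 5719
50–59: 7703 × 0.939 = 7233
60–69: 11644 × 0.926 = 10782
End of period: [6038, 2770, 11160, 16102, 5719, 7233, 10782]
After projecting period 3:
Births: 11160 × 0.329 = 3672  |  16102 × 0.096 = 1546 ⇒ total 5218
10–19: 6038 × 0.983 = 5935
20–29: 2770 × 0.954 = 2643
30–39: 11160 × 0.97 = 10825
40–49: 16102 × 0.951 = 15313
50–59: 5719 × 0.939 = 5370
60–69: 7233 × 0.926 = 6698
End of period: [5218, 5935, 2643, 10825, 15313, 5370, 6698]
Scenario B total after 3 periods: 52002
Difference B − A = 52002 − 53667 = -1665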